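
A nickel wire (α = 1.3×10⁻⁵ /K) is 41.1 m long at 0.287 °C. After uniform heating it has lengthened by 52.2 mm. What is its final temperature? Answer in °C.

T = 98.0 °C

ΔL = αL₀ΔT ⇒ ΔT = ΔL / (αL₀)
ΔT = 52.2×10⁻³ m / (1.3×10⁻⁵ × 41.1 m) = 97.698 K
T = 0.287 + 97.698 = 97.985 °C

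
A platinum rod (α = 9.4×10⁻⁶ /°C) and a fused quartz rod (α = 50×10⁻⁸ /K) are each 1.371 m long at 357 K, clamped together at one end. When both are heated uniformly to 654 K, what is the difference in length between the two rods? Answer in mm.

3.62 mm

ΔT = 297 K
platinum: ΔL = 9.4×10⁻⁶ × 1.371 m × 297 = 3.8276×10⁻³ m = 3.8276 mm
fused quartz: ΔL = 50×10⁻⁸ × 1.371 m × 297 = 2.0359×10⁻⁴ m = 0.20359 mm
difference = 3.8276 − 0.20359 = 3.62401 mm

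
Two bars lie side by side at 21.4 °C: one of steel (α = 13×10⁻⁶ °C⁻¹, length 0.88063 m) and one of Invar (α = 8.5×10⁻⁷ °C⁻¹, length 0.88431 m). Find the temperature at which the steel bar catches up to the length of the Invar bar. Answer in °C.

T = 365.4 °C

L₁(1 + α₁ΔT) = L₂(1 + α₂ΔT) ⇒ ΔT = (L₂ − L₁)/(α₁L₁ − α₂L₂)
L₂ − L₁ = 0.88431 − 0.88063 = 3.68×10⁻³ m
α₁L₁ − α₂L₂ = 13×10⁻⁶×0.88063 − 8.5×10⁻⁷×0.88431 = 1.06965265×10⁻⁵ m/K
ΔT = 3.68×10⁻³ / 1.06965265×10⁻⁵ = 344.037 K
T = 21.4 + 344.037 = 365.437 °C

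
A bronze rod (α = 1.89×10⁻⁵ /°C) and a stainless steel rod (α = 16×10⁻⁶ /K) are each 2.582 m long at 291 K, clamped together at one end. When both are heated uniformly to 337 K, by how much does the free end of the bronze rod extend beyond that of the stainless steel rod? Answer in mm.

ΔT = 46 K
bronze: ΔL = 1.89×10⁻⁵ × 2.582 m × 46 = 2.2448×10⁻³ m = 2.2448 mm
stainless steel: ΔL = 16×10⁻⁶ × 2.582 m × 46 = 1.9004×10⁻³ m = 1.9004 mm
difference = 2.2448 − 1.9004 = 0.3444 mm

0.344 mm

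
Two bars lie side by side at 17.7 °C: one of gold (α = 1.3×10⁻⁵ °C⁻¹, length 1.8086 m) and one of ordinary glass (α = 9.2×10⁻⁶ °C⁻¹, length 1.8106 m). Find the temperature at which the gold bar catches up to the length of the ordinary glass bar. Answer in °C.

Equal length when α₁L₁ΔT − α₂L₂ΔT = L₂ − L₁ = 2.00×10⁻³ m
α₁L₁ = 2.35118×10⁻⁵, α₂L₂ = 1.665752×10⁻⁵ → Δ(αL) = 6.85428×10⁻⁶ m/K
ΔT = 2.00×10⁻³ / 6.85428×10⁻⁶ = 291.788 K, so T = 17.7 + 291.788 = 309.488 °C

T = 309.5 °C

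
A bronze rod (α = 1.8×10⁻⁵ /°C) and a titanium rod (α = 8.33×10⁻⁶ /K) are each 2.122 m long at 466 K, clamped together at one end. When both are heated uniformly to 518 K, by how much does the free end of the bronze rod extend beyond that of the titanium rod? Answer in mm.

1.07 mm

ΔT = 52 K
bronze: ΔL = 1.8×10⁻⁵ × 2.122 m × 52 = 1.9862×10⁻³ m = 1.9862 mm
titanium: ΔL = 8.33×10⁻⁶ × 2.122 m × 52 = 9.1917×10⁻⁴ m = 0.91917 mm
difference = 1.9862 − 0.91917 = 1.06703 mm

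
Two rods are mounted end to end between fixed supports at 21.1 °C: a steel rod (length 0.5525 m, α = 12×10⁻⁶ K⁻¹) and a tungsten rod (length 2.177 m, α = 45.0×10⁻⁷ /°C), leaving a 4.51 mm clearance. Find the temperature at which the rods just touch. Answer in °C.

Gap closes when ΔL₁ + ΔL₂ = 4.51 mm = 4.51×10⁻³ m
(α₁L₁ + α₂L₂)ΔT = g
α₁L₁ + α₂L₂ = 12×10⁻⁶×0.5525 + 45.0×10⁻⁷×2.177 = 1.64265×10⁻⁵ m/K
ΔT = 4.51×10⁻³ / 1.64265×10⁻⁵ = 274.56 K
T = 21.1 + 274.56 = 295.66 °C

T = 296 °C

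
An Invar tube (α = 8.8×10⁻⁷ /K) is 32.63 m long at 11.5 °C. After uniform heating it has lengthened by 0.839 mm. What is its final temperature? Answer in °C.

ΔL = αL₀ΔT ⇒ ΔT = ΔL / (αL₀)
ΔT = 0.839×10⁻³ m / (8.8×10⁻⁷ × 32.63 m) = 29.219 K
T = 11.5 + 29.219 = 40.719 °C

T = 40.7 °C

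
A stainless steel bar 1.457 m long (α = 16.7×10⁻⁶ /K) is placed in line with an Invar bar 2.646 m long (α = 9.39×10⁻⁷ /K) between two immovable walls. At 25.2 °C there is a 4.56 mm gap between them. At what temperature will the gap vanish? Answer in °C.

T = 195 °C

α₁L₁ = 2.43319×10⁻⁵ m/K, α₂L₂ = 2.484594×10⁻⁶ m/K → total 2.6816494×10⁻⁵ m/K
ΔT = g/(α₁L₁+α₂L₂) = 4.56×10⁻³ / 2.6816494×10⁻⁵ = 170.04 K
T = 25.2 + 170.04 = 195.24 °C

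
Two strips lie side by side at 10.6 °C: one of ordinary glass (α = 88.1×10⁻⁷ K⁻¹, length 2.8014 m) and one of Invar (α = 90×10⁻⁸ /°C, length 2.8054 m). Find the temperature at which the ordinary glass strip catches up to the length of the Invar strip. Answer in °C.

L₁(1 + α₁ΔT) = L₂(1 + α₂ΔT) ⇒ ΔT = (L₂ − L₁)/(α₁L₁ − α₂L₂)
L₂ − L₁ = 2.8054 − 2.8014 = 4.00×10⁻³ m
α₁L₁ − α₂L₂ = 88.1×10⁻⁷×2.8014 − 90×10⁻⁸×2.8054 = 2.2155474×10⁻⁵ m/K
ΔT = 4.00×10⁻³ / 2.2155474×10⁻⁵ = 180.542 K
T = 10.6 + 180.542 = 191.142 °C

T = 191.1 °C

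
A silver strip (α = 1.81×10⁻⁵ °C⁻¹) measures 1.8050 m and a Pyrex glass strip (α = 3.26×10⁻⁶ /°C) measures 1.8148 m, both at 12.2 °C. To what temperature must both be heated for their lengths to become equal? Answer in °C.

Equal length when α₁L₁ΔT − α₂L₂ΔT = L₂ − L₁ = 9.80×10⁻³ m
α₁L₁ = 3.26705×10⁻⁵, α₂L₂ = 5.916248×10⁻⁶ → Δ(αL) = 2.6754252×10⁻⁵ m/K
ΔT = 9.80×10⁻³ / 2.6754252×10⁻⁵ = 366.297 K, so T = 12.2 + 366.297 = 378.497 °C

T = 378.5 °C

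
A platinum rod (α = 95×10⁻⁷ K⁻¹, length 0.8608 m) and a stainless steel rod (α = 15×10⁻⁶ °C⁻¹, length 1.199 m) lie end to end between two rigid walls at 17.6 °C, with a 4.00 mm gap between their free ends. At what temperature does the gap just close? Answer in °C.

Gap closes when ΔL₁ + ΔL₂ = 4.00 mm = 4.00×10⁻³ m
(α₁L₁ + α₂L₂)ΔT = g
α₁L₁ + α₂L₂ = 95×10⁻⁷×0.8608 + 15×10⁻⁶×1.199 = 2.61626×10⁻⁵ m/K
ΔT = 4.00×10⁻³ / 2.61626×10⁻⁵ = 152.89 K
T = 17.6 + 152.89 = 170.49 °C

T = 170 °C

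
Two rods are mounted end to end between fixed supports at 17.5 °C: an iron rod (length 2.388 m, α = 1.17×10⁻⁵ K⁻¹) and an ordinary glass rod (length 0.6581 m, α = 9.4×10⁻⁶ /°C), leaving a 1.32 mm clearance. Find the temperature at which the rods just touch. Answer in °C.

Gap closes when ΔL₁ + ΔL₂ = 1.32 mm = 1.32×10⁻³ m
(α₁L₁ + α₂L₂)ΔT = g
α₁L₁ + α₂L₂ = 1.17×10⁻⁵×2.388 + 9.4×10⁻⁶×0.6581 = 3.412574×10⁻⁵ m/K
ΔT = 1.32×10⁻³ / 3.412574×10⁻⁵ = 38.680 K
T = 17.5 + 38.680 = 56.180 °C

T = 56.2 °C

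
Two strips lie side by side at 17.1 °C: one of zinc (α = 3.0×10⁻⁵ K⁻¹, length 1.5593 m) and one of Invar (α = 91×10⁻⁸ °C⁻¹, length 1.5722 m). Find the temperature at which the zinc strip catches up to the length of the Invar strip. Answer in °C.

L₁(1 + α₁ΔT) = L₂(1 + α₂ΔT) ⇒ ΔT = (L₂ − L₁)/(α₁L₁ − α₂L₂)
L₂ − L₁ = 1.5722 − 1.5593 = 1.29×10⁻² m
α₁L₁ − α₂L₂ = 3.0×10⁻⁵×1.5593 − 91×10⁻⁸×1.5722 = 4.5348298×10⁻⁵ m/K
ΔT = 1.29×10⁻² / 4.5348298×10⁻⁵ = 284.465 K
T = 17.1 + 284.465 = 301.565 °C

T = 301.6 °C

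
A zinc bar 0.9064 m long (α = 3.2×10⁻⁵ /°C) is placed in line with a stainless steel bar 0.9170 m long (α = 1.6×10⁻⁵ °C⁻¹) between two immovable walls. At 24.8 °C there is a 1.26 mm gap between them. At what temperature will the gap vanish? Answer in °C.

α₁L₁ = 2.90048×10⁻⁵ m/K, α₂L₂ = 1.4672×10⁻⁵ m/K → total 4.36768×10⁻⁵ m/K
ΔT = g/(α₁L₁+α₂L₂) = 1.26×10⁻³ / 4.36768×10⁻⁵ = 28.848 K
T = 24.8 + 28.848 = 53.648 °C

T = 53.6 °C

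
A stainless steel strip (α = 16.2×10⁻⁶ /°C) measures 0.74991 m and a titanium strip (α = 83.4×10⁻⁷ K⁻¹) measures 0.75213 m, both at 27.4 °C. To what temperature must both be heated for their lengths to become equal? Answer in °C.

L₁(1 + α₁ΔT) = L₂(1 + α₂ΔT) ⇒ ΔT = (L₂ − L₁)/(α₁L₁ − α₂L₂)
L₂ − L₁ = 0.75213 − 0.74991 = 2.22×10⁻³ m
α₁L₁ − α₂L₂ = 16.2×10⁻⁶×0.74991 − 83.4×10⁻⁷×0.75213 = 5.8757778×10⁻⁶ m/K
ΔT = 2.22×10⁻³ / 5.8757778×10⁻⁶ = 377.822 K
T = 27.4 + 377.822 = 405.222 °C

T = 405.2 °C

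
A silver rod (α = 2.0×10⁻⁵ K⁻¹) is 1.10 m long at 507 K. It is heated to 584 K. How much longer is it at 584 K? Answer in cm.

ΔL = 0.169 cm

|ΔT| = |584 − 507| = 77 K
ΔL = αL₀ΔT = (2.0×10⁻⁵)(1.10)(77) = 1.69×10⁻³ m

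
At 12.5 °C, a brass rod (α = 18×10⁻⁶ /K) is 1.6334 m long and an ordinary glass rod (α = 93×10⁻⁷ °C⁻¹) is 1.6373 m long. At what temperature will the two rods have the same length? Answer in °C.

T = 287.6 °C

Equal length when α₁L₁ΔT − α₂L₂ΔT = L₂ − L₁ = 3.90×10⁻³ m
α₁L₁ = 2.94012×10⁻⁵, α₂L₂ = 1.522689×10⁻⁵ → Δ(αL) = 1.417431×10⁻⁵ m/K
ΔT = 3.90×10⁻³ / 1.417431×10⁻⁵ = 275.146 K, so T = 12.5 + 275.146 = 287.646 °C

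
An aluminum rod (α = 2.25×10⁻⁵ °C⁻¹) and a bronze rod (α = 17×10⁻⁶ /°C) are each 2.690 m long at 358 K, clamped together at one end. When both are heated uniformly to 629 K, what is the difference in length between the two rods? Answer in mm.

4.01 mm

ΔT = 271 K
aluminum: ΔL = 2.25×10⁻⁵ × 2.690 m × 271 = 1.6402×10⁻² m = 16.402 mm
bronze: ΔL = 17×10⁻⁶ × 2.690 m × 271 = 1.2393×10⁻² m = 12.393 mm
difference = 16.402 − 12.393 = 4.009 mm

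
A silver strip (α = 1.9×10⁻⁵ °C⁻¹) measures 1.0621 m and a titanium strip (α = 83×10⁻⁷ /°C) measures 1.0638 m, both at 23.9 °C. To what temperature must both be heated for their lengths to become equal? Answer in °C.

L₁(1 + α₁ΔT) = L₂(1 + α₂ΔT) ⇒ ΔT = (L₂ − L₁)/(α₁L₁ − α₂L₂)
L₂ − L₁ = 1.0638 − 1.0621 = 1.70×10⁻³ m
α₁L₁ − α₂L₂ = 1.9×10⁻⁵×1.0621 − 83×10⁻⁷×1.0638 = 1.135036×10⁻⁵ m/K
ΔT = 1.70×10⁻³ / 1.135036×10⁻⁵ = 149.775 K
T = 23.9 + 149.775 = 173.675 °C

T = 173.7 °C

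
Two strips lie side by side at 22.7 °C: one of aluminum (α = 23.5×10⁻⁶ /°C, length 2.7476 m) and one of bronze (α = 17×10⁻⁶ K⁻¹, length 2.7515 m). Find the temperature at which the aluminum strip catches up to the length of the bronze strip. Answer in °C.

L₁(1 + α₁ΔT) = L₂(1 + α₂ΔT) ⇒ ΔT = (L₂ − L₁)/(α₁L₁ − α₂L₂)
L₂ − L₁ = 2.7515 − 2.7476 = 3.90×10⁻³ m
α₁L₁ − α₂L₂ = 23.5×10⁻⁶×2.7476 − 17×10⁻⁶×2.7515 = 1.77931×10⁻⁵ m/K
ΔT = 3.90×10⁻³ / 1.77931×10⁻⁵ = 219.186 K
T = 22.7 + 219.186 = 241.886 °C

T = 241.9 °C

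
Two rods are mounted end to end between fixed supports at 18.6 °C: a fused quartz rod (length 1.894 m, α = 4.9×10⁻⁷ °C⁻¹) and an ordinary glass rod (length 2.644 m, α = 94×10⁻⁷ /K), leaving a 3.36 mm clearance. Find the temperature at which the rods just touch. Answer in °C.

Gap closes when ΔL₁ + ΔL₂ = 3.36 mm = 3.36×10⁻³ m
(α₁L₁ + α₂L₂)ΔT = g
α₁L₁ + α₂L₂ = 4.9×10⁻⁷×1.894 + 94×10⁻⁷×2.644 = 2.578166×10⁻⁵ m/K
ΔT = 3.36×10⁻³ / 2.578166×10⁻⁵ = 130.33 K
T = 18.6 + 130.33 = 148.93 °C

T = 149 °C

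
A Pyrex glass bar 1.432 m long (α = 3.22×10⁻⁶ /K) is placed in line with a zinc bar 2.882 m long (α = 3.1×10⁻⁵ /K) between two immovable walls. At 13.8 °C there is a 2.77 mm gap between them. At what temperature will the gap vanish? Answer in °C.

α₁L₁ = 4.61104×10⁻⁶ m/K, α₂L₂ = 8.9342×10⁻⁵ m/K → total 9.395304×10⁻⁵ m/K
ΔT = g/(α₁L₁+α₂L₂) = 2.77×10⁻³ / 9.395304×10⁻⁵ = 29.483 K
T = 13.8 + 29.483 = 43.283 °C

T = 43.3 °C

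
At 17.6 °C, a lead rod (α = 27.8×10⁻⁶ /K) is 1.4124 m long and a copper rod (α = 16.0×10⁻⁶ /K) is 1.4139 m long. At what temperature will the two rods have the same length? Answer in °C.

L₁(1 + α₁ΔT) = L₂(1 + α₂ΔT) ⇒ ΔT = (L₂ − L₁)/(α₁L₁ − α₂L₂)
L₂ − L₁ = 1.4139 − 1.4124 = 1.50×10⁻³ m
α₁L₁ − α₂L₂ = 27.8×10⁻⁶×1.4124 − 16.0×10⁻⁶×1.4139 = 1.664232×10⁻⁵ m/K
ΔT = 1.50×10⁻³ / 1.664232×10⁻⁵ = 90.132 K
T = 17.6 + 90.132 = 107.732 °C

T = 107.7 °C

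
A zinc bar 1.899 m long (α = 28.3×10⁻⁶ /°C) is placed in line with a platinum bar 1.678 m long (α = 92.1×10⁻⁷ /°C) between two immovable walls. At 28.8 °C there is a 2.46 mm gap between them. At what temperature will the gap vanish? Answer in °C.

α₁L₁ = 5.37417×10⁻⁵ m/K, α₂L₂ = 1.545438×10⁻⁵ m/K → total 6.919608×10⁻⁵ m/K
ΔT = g/(α₁L₁+α₂L₂) = 2.46×10⁻³ / 6.919608×10⁻⁵ = 35.551 K
T = 28.8 + 35.551 = 64.351 °C

T = 64.4 °C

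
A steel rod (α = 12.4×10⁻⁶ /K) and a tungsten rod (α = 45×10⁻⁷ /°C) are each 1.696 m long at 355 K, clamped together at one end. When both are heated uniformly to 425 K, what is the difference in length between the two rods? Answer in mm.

ΔT = 70 K
steel: ΔL = 12.4×10⁻⁶ × 1.696 m × 70 = 1.4721×10⁻³ m = 1.4721 mm
tungsten: ΔL = 45×10⁻⁷ × 1.696 m × 70 = 5.3424×10⁻⁴ m = 0.53424 mm
difference = 1.4721 − 0.53424 = 0.93786 mm

0.938 mm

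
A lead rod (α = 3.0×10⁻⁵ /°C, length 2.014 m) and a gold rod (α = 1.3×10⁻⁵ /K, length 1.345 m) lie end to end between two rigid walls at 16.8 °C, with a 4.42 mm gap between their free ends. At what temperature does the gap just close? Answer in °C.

T = 73.5 °C

α₁L₁ = 6.042×10⁻⁵ m/K, α₂L₂ = 1.7485×10⁻⁵ m/K → total 7.7905×10⁻⁵ m/K
ΔT = g/(α₁L₁+α₂L₂) = 4.42×10⁻³ / 7.7905×10⁻⁵ = 56.736 K
T = 16.8 + 56.736 = 73.536 °C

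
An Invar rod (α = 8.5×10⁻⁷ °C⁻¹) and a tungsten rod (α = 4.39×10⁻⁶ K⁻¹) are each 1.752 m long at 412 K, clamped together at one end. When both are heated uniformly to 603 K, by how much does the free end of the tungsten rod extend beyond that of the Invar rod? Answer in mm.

1.18 mm

ΔT = 191 K
Invar: ΔL = 8.5×10⁻⁷ × 1.752 m × 191 = 2.8444×10⁻⁴ m = 0.28444 mm
tungsten: ΔL = 4.39×10⁻⁶ × 1.752 m × 191 = 1.4690×10⁻³ m = 1.4690 mm
difference = 1.4690 − 0.28444 = 1.18456 mm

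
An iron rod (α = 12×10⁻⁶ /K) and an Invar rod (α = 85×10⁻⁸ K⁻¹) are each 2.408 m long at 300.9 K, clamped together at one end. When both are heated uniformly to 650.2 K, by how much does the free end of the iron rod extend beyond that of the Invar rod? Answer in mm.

9.38 mm

ΔT = 349.3 K
iron: ΔL = 12×10⁻⁶ × 2.408 m × 349.3 = 1.0093×10⁻² m = 10.093 mm
Invar: ΔL = 85×10⁻⁸ × 2.408 m × 349.3 = 7.1495×10⁻⁴ m = 0.71495 mm
difference = 10.093 − 0.71495 = 9.37805 mm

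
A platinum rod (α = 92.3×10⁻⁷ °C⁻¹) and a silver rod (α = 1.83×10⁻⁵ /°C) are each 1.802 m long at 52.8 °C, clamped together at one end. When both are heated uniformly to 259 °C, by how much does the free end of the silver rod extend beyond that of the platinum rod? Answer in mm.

3.37 mm

ΔT = 206.2 K
platinum: ΔL = 92.3×10⁻⁷ × 1.802 m × 206.2 = 3.4296×10⁻³ m = 3.4296 mm
silver: ΔL = 1.83×10⁻⁵ × 1.802 m × 206.2 = 6.7998×10⁻³ m = 6.7998 mm
difference = 6.7998 − 3.4296 = 3.3702 mm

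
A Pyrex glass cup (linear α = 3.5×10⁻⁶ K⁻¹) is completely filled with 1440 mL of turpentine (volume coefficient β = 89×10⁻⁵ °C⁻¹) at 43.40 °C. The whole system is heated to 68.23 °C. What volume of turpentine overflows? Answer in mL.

31.4 mL

The cup also expands: β_container ≈ 3α = 1.05×10⁻⁵ /K
Net overflow = V₀(β_liq − 3α_cont)ΔT
β − 3α = 8.90×10⁻⁴ − 1.05×10⁻⁵ = 8.795×10⁻⁴ /K; ΔT = 24.83 K
ΔV = 1440 × 8.795×10⁻⁴ × 24.83 = 31.4 mL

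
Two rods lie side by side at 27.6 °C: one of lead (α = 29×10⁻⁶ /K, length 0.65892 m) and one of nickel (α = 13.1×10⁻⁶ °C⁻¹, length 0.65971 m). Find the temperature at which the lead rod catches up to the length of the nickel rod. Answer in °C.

L₁(1 + α₁ΔT) = L₂(1 + α₂ΔT) ⇒ ΔT = (L₂ − L₁)/(α₁L₁ − α₂L₂)
L₂ − L₁ = 0.65971 − 0.65892 = 7.90×10⁻⁴ m
α₁L₁ − α₂L₂ = 29×10⁻⁶×0.65892 − 13.1×10⁻⁶×0.65971 = 1.0466479×10⁻⁵ m/K
ΔT = 7.90×10⁻⁴ / 1.0466479×10⁻⁵ = 75.479 K
T = 27.6 + 75.479 = 103.079 °C

T = 103.1 °C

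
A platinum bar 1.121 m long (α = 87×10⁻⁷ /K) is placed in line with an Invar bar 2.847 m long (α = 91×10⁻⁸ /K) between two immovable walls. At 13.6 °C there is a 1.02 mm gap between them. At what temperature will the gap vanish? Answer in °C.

T = 96.2 °C

α₁L₁ = 9.7527×10⁻⁶ m/K, α₂L₂ = 2.59077×10⁻⁶ m/K → total 1.234347×10⁻⁵ m/K
ΔT = g/(α₁L₁+α₂L₂) = 1.02×10⁻³ / 1.234347×10⁻⁵ = 82.635 K
T = 13.6 + 82.635 = 96.235 °C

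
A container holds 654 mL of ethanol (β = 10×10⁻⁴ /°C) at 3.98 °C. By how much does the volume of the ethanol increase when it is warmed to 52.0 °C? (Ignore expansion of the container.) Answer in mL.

|ΔT| = |52.0 − 3.98| = 48.02 K
ΔV = βV₀ΔT = (10×10⁻⁴)(654)(48.02) = 31.4 mL

ΔV = 31.4 mL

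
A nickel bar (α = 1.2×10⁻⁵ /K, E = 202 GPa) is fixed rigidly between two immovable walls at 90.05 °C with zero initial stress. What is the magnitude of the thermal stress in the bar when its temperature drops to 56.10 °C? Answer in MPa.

Fully constrained: the free strain ε = αΔT is blocked, so σ = Eε = EαΔT.
|ΔT| = 33.95 K
σ = 202×10⁹ × 1.2×10⁻⁵ × 33.95 = 8.23×10⁷ Pa

σ = 82.3 MPa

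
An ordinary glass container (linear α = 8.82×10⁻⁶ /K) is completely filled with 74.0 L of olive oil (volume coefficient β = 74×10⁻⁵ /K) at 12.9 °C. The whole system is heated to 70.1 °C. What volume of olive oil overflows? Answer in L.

3.02 L

The container also expands: β_container ≈ 3α = 2.646×10⁻⁵ /K
Net overflow = V₀(β_liq − 3α_cont)ΔT
β − 3α = 7.40×10⁻⁴ − 2.646×10⁻⁵ = 7.1354×10⁻⁴ /K; ΔT = 57.2 K
ΔV = 74.0 × 7.1354×10⁻⁴ × 57.2 = 3.02 L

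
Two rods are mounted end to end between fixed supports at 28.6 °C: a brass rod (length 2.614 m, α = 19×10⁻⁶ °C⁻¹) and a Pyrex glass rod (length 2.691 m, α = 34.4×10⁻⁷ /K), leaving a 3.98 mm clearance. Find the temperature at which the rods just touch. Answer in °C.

T = 96.1 °C

α₁L₁ = 4.9666×10⁻⁵ m/K, α₂L₂ = 9.25704×10⁻⁶ m/K → total 5.892304×10⁻⁵ m/K
ΔT = g/(α₁L₁+α₂L₂) = 3.98×10⁻³ / 5.892304×10⁻⁵ = 67.546 K
T = 28.6 + 67.546 = 96.146 °C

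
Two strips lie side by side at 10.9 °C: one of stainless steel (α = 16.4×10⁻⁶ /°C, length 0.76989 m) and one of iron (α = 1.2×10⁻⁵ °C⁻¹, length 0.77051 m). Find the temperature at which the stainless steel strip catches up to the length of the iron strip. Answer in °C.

L₁(1 + α₁ΔT) = L₂(1 + α₂ΔT) ⇒ ΔT = (L₂ − L₁)/(α₁L₁ − α₂L₂)
L₂ − L₁ = 0.77051 − 0.76989 = 6.20×10⁻⁴ m
α₁L₁ − α₂L₂ = 16.4×10⁻⁶×0.76989 − 1.2×10⁻⁵×0.77051 = 3.380076×10⁻⁶ m/K
ΔT = 6.20×10⁻⁴ / 3.380076×10⁻⁶ = 183.428 K
T = 10.9 + 183.428 = 194.328 °C

T = 194.3 °C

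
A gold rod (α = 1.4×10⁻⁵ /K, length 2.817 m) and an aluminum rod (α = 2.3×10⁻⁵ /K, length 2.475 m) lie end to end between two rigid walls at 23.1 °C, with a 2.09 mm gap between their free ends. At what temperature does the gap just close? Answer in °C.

T = 44.8 °C

Gap closes when ΔL₁ + ΔL₂ = 2.09 mm = 2.09×10⁻³ m
(α₁L₁ + α₂L₂)ΔT = g
α₁L₁ + α₂L₂ = 1.4×10⁻⁵×2.817 + 2.3×10⁻⁵×2.475 = 9.6363×10⁻⁵ m/K
ΔT = 2.09×10⁻³ / 9.6363×10⁻⁵ = 21.689 K
T = 23.1 + 21.689 = 44.789 °C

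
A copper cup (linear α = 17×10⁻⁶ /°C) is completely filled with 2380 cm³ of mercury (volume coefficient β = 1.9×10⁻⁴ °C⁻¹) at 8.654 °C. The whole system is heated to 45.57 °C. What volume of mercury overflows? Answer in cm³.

The cup also expands: β_container ≈ 3α = 5.1×10⁻⁵ /K
Net overflow = V₀(β_liq − 3α_cont)ΔT
β − 3α = 1.90×10⁻⁴ − 5.1×10⁻⁵ = 1.39×10⁻⁴ /K; ΔT = 36.916 K
ΔV = 2380 × 1.39×10⁻⁴ × 36.916 = 12.2 cm³

12.2 cm³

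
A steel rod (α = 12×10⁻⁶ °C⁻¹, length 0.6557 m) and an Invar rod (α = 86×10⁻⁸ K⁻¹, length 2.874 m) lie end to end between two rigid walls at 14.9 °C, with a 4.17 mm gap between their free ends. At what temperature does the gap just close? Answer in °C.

T = 418 °C

Gap closes when ΔL₁ + ΔL₂ = 4.17 mm = 4.17×10⁻³ m
(α₁L₁ + α₂L₂)ΔT = g
α₁L₁ + α₂L₂ = 12×10⁻⁶×0.6557 + 86×10⁻⁸×2.874 = 1.034004×10⁻⁵ m/K
ΔT = 4.17×10⁻³ / 1.034004×10⁻⁵ = 403.29 K
T = 14.9 + 403.29 = 418.19 °C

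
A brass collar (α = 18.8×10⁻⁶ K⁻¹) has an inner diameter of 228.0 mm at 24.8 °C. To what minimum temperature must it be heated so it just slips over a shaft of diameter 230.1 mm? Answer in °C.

T = 515 °C

Required Δd = 230.1 − 228.0 = 2.1 mm
Δd = αd₀ΔT ⇒ ΔT = Δd/(αd₀) = 2.1 / (18.8×10⁻⁶ × 228.0) = 489.92 K
T_min = 24.8 + 489.92 = 514.72 °C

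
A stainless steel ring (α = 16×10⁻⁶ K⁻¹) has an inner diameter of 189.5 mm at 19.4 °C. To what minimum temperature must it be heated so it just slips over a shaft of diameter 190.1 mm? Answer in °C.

T = 217 °C

Required Δd = 190.1 − 189.5 = 0.6 mm
Δd = αd₀ΔT ⇒ ΔT = Δd/(αd₀) = 0.6 / (16×10⁻⁶ × 189.5) = 197.89 K
T_min = 19.4 + 197.89 = 217.29 °C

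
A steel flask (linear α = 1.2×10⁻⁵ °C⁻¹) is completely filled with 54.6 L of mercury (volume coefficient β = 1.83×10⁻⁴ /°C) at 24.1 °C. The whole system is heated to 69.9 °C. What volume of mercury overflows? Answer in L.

0.368 L

The flask also expands: β_container ≈ 3α = 3.6×10⁻⁵ /K
Net overflow = V₀(β_liq − 3α_cont)ΔT
β − 3α = 1.83×10⁻⁴ − 3.6×10⁻⁵ = 1.47×10⁻⁴ /K; ΔT = 45.8 K
ΔV = 54.6 × 1.47×10⁻⁴ × 45.8 = 0.368 L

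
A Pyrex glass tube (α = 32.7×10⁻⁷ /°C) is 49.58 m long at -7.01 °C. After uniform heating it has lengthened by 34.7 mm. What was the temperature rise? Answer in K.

ΔL = αL₀ΔT ⇒ ΔT = ΔL / (αL₀)
ΔT = 34.7×10⁻³ m / (32.7×10⁻⁷ × 49.58 m) = 214.03 K

ΔT = 214 K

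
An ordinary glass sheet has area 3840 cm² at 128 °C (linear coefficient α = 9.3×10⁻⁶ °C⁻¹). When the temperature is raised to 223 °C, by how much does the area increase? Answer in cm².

Area coefficient ≈ 2α; |ΔT| = 95 K
ΔA = 2αA₀ΔT = 2(9.3×10⁻⁶)(3840)(95) = 6.79 cm²

ΔA = 6.79 cm²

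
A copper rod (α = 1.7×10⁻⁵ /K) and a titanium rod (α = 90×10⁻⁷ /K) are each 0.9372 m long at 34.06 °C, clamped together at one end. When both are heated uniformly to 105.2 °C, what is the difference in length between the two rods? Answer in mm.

0.533 mm

ΔT = 71.14 K
copper: ΔL = 1.7×10⁻⁵ × 0.9372 m × 71.14 = 1.1334×10⁻³ m = 1.1334 mm
titanium: ΔL = 90×10⁻⁷ × 0.9372 m × 71.14 = 6.0005×10⁻⁴ m = 0.60005 mm
difference = 1.1334 − 0.60005 = 0.53335 mm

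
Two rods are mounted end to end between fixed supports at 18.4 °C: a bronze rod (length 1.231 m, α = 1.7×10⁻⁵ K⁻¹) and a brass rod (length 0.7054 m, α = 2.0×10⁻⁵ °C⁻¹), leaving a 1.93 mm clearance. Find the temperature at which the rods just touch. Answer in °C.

T = 73.5 °C

α₁L₁ = 2.0927×10⁻⁵ m/K, α₂L₂ = 1.4108×10⁻⁵ m/K → total 3.5035×10⁻⁵ m/K
ΔT = g/(α₁L₁+α₂L₂) = 1.93×10⁻³ / 3.5035×10⁻⁵ = 55.088 K
T = 18.4 + 55.088 = 73.488 °C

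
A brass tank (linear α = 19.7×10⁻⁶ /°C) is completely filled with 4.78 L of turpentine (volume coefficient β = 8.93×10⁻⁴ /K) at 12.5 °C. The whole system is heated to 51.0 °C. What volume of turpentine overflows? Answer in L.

The tank also expands: β_container ≈ 3α = 5.91×10⁻⁵ /K
Net overflow = V₀(β_liq − 3α_cont)ΔT
β − 3α = 8.93×10⁻⁴ − 5.91×10⁻⁵ = 8.339×10⁻⁴ /K; ΔT = 38.5 K
ΔV = 4.78 × 8.339×10⁻⁴ × 38.5 = 0.153 L

0.153 L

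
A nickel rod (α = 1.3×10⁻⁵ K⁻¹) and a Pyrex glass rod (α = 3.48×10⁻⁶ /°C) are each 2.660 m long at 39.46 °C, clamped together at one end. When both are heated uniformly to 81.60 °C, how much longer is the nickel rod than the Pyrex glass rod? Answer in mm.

1.07 mm

ΔT = 42.14 K
nickel: ΔL = 1.3×10⁻⁵ × 2.660 m × 42.14 = 1.4572×10⁻³ m = 1.4572 mm
Pyrex glass: ΔL = 3.48×10⁻⁶ × 2.660 m × 42.14 = 3.9008×10⁻⁴ m = 0.39008 mm
difference = 1.4572 − 0.39008 = 1.06712 mm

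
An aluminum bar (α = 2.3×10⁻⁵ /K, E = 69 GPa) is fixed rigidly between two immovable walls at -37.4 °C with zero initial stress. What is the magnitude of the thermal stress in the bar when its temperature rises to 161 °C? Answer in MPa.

Fully constrained: the free strain ε = αΔT is blocked, so σ = Eε = EαΔT.
|ΔT| = 198.4 K
σ = 69.0×10⁹ × 2.3×10⁻⁵ × 198.4 = 3.15×10⁸ Pa

σ = 315 MPa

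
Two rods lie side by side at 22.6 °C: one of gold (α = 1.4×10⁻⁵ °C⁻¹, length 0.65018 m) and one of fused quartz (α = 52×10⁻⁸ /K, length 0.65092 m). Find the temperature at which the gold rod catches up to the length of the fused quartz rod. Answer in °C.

Equal length when α₁L₁ΔT − α₂L₂ΔT = L₂ − L₁ = 7.40×10⁻⁴ m
α₁L₁ = 9.10252×10⁻⁶, α₂L₂ = 3.384784×10⁻⁷ → Δ(αL) = 8.7640416×10⁻⁶ m/K
ΔT = 7.40×10⁻⁴ / 8.7640416×10⁻⁶ = 84.436 K, so T = 22.6 + 84.436 = 107.036 °C

T = 107.0 °C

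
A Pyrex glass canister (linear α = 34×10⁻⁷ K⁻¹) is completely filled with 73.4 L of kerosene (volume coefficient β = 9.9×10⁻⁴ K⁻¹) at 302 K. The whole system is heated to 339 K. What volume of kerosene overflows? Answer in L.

The canister also expands: β_container ≈ 3α = 1.02×10⁻⁵ /K
Net overflow = V₀(β_liq − 3α_cont)ΔT
β − 3α = 9.90×10⁻⁴ − 1.02×10⁻⁵ = 9.798×10⁻⁴ /K; ΔT = 37 K
ΔV = 73.4 × 9.798×10⁻⁴ × 37 = 2.66 L

2.66 L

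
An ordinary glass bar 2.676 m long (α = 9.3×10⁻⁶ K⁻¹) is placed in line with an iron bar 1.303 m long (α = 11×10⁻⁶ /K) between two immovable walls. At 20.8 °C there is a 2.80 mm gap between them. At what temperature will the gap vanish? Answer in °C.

T = 92.2 °C

Gap closes when ΔL₁ + ΔL₂ = 2.80 mm = 2.80×10⁻³ m
(α₁L₁ + α₂L₂)ΔT = g
α₁L₁ + α₂L₂ = 9.3×10⁻⁶×2.676 + 11×10⁻⁶×1.303 = 3.92198×10⁻⁵ m/K
ΔT = 2.80×10⁻³ / 3.92198×10⁻⁵ = 71.393 K
T = 20.8 + 71.393 = 92.193 °C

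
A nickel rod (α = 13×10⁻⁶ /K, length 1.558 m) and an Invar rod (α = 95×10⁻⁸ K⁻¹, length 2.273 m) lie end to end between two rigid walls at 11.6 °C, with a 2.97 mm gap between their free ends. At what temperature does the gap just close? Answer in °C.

Gap closes when ΔL₁ + ΔL₂ = 2.97 mm = 2.97×10⁻³ m
(α₁L₁ + α₂L₂)ΔT = g
α₁L₁ + α₂L₂ = 13×10⁻⁶×1.558 + 95×10⁻⁸×2.273 = 2.241335×10⁻⁵ m/K
ΔT = 2.97×10⁻³ / 2.241335×10⁻⁵ = 132.51 K
T = 11.6 + 132.51 = 144.11 °C

T = 144 °C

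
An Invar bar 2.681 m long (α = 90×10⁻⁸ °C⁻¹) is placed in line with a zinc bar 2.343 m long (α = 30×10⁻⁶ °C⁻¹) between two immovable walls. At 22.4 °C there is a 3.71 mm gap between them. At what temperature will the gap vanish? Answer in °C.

T = 73.4 °C

Gap closes when ΔL₁ + ΔL₂ = 3.71 mm = 3.71×10⁻³ m
(α₁L₁ + α₂L₂)ΔT = g
α₁L₁ + α₂L₂ = 90×10⁻⁸×2.681 + 30×10⁻⁶×2.343 = 7.27029×10⁻⁵ m/K
ΔT = 3.71×10⁻³ / 7.27029×10⁻⁵ = 51.030 K
T = 22.4 + 51.030 = 73.430 °C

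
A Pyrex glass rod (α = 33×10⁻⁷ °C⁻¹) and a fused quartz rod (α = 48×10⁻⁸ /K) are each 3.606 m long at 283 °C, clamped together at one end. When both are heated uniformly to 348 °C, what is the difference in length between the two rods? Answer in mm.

0.661 mm

ΔT = 65 K
Pyrex glass: ΔL = 33×10⁻⁷ × 3.606 m × 65 = 7.7349×10⁻⁴ m = 0.77349 mm
fused quartz: ΔL = 48×10⁻⁸ × 3.606 m × 65 = 1.1251×10⁻⁴ m = 0.11251 mm
difference = 0.77349 − 0.11251 = 0.66098 mm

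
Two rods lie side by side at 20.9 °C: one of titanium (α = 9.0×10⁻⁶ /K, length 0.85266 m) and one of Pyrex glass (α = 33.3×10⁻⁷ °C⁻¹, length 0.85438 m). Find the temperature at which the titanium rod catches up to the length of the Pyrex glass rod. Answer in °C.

L₁(1 + α₁ΔT) = L₂(1 + α₂ΔT) ⇒ ΔT = (L₂ − L₁)/(α₁L₁ − α₂L₂)
L₂ − L₁ = 0.85438 − 0.85266 = 1.72×10⁻³ m
α₁L₁ − α₂L₂ = 9.0×10⁻⁶×0.85266 − 33.3×10⁻⁷×0.85438 = 4.8288546×10⁻⁶ m/K
ΔT = 1.72×10⁻³ / 4.8288546×10⁻⁶ = 356.192 K
T = 20.9 + 356.192 = 377.092 °C

T = 377.1 °C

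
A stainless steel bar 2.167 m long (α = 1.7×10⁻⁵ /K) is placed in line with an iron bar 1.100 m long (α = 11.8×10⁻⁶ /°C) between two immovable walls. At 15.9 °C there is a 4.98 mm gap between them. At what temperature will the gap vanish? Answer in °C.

α₁L₁ = 3.6839×10⁻⁵ m/K, α₂L₂ = 1.298×10⁻⁵ m/K → total 4.9819×10⁻⁵ m/K
ΔT = g/(α₁L₁+α₂L₂) = 4.98×10⁻³ / 4.9819×10⁻⁵ = 99.96 K
T = 15.9 + 99.96 = 115.86 °C

T = 116 °C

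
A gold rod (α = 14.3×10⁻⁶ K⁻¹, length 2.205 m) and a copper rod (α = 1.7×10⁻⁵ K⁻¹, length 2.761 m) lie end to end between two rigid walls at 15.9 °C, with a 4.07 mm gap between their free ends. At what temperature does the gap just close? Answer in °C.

T = 67.8 °C

α₁L₁ = 3.15315×10⁻⁵ m/K, α₂L₂ = 4.6937×10⁻⁵ m/K → total 7.84685×10⁻⁵ m/K
ΔT = g/(α₁L₁+α₂L₂) = 4.07×10⁻³ / 7.84685×10⁻⁵ = 51.868 K
T = 15.9 + 51.868 = 67.768 °C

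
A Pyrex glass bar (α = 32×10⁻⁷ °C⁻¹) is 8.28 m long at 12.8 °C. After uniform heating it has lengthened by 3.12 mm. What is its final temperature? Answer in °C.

ΔL = αL₀ΔT ⇒ ΔT = ΔL / (αL₀)
ΔT = 3.12×10⁻³ m / (32×10⁻⁷ × 8.28 m) = 117.75 K
T = 12.8 + 117.75 = 130.55 °C

T = 131 °C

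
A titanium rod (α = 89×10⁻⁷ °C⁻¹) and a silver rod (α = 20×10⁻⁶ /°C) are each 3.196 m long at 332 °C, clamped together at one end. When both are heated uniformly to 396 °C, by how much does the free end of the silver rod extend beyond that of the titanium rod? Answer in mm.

ΔT = 64 K
titanium: ΔL = 89×10⁻⁷ × 3.196 m × 64 = 1.8204×10⁻³ m = 1.8204 mm
silver: ΔL = 20×10⁻⁶ × 3.196 m × 64 = 4.0909×10⁻³ m = 4.0909 mm
difference = 4.0909 − 1.8204 = 2.2705 mm

2.27 mm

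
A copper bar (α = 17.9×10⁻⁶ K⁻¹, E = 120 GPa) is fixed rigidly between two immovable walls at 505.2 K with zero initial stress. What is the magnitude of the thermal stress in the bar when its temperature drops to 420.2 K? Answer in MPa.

Fully constrained: the free strain ε = αΔT is blocked, so σ = Eε = EαΔT.
|ΔT| = 85.0 K
σ = 120×10⁹ × 17.9×10⁻⁶ × 85.0 = 1.83×10⁸ Pa

σ = 183 MPa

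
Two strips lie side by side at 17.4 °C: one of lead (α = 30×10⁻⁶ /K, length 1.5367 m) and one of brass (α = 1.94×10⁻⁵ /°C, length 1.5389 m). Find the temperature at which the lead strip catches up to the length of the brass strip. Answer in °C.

L₁(1 + α₁ΔT) = L₂(1 + α₂ΔT) ⇒ ΔT = (L₂ − L₁)/(α₁L₁ − α₂L₂)
L₂ − L₁ = 1.5389 − 1.5367 = 2.20×10⁻³ m
α₁L₁ − α₂L₂ = 30×10⁻⁶×1.5367 − 1.94×10⁻⁵×1.5389 = 1.624634×10⁻⁵ m/K
ΔT = 2.20×10⁻³ / 1.624634×10⁻⁵ = 135.415 K
T = 17.4 + 135.415 = 152.815 °C

T = 152.8 °C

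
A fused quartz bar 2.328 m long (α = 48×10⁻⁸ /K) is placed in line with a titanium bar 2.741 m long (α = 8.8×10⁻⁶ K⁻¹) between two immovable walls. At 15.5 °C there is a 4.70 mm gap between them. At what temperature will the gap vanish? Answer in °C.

T = 202 °C

α₁L₁ = 1.11744×10⁻⁶ m/K, α₂L₂ = 2.41208×10⁻⁵ m/K → total 2.523824×10⁻⁵ m/K
ΔT = g/(α₁L₁+α₂L₂) = 4.70×10⁻³ / 2.523824×10⁻⁵ = 186.23 K
T = 15.5 + 186.23 = 201.73 °C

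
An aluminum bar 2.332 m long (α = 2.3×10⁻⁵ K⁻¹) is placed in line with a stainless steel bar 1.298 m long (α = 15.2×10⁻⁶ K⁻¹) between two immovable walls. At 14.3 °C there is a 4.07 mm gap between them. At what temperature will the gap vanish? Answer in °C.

α₁L₁ = 5.3636×10⁻⁵ m/K, α₂L₂ = 1.97296×10⁻⁵ m/K → total 7.33656×10⁻⁵ m/K
ΔT = g/(α₁L₁+α₂L₂) = 4.07×10⁻³ / 7.33656×10⁻⁵ = 55.476 K
T = 14.3 + 55.476 = 69.776 °C

T = 69.8 °C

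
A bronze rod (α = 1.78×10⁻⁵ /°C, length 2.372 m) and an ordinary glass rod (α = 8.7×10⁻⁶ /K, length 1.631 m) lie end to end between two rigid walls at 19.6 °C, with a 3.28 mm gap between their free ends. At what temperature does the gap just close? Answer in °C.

Gap closes when ΔL₁ + ΔL₂ = 3.28 mm = 3.28×10⁻³ m
(α₁L₁ + α₂L₂)ΔT = g
α₁L₁ + α₂L₂ = 1.78×10⁻⁵×2.372 + 8.7×10⁻⁶×1.631 = 5.64113×10⁻⁵ m/K
ΔT = 3.28×10⁻³ / 5.64113×10⁻⁵ = 58.144 K
T = 19.6 + 58.144 = 77.744 °C

T = 77.7 °C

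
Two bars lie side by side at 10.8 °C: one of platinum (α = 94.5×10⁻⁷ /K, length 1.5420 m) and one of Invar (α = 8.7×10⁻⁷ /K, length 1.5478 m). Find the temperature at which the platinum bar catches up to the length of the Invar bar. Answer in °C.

Equal length when α₁L₁ΔT − α₂L₂ΔT = L₂ − L₁ = 5.80×10⁻³ m
α₁L₁ = 1.45719×10⁻⁵, α₂L₂ = 1.346586×10⁻⁶ → Δ(αL) = 1.3225314×10⁻⁵ m/K
ΔT = 5.80×10⁻³ / 1.3225314×10⁻⁵ = 438.553 K, so T = 10.8 + 438.553 = 449.353 °C

T = 449.4 °C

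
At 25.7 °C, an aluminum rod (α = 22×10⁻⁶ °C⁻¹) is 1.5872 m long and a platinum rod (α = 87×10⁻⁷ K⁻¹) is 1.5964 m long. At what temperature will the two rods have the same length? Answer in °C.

T = 463.2 °C

L₁(1 + α₁ΔT) = L₂(1 + α₂ΔT) ⇒ ΔT = (L₂ − L₁)/(α₁L₁ − α₂L₂)
L₂ − L₁ = 1.5964 − 1.5872 = 9.20×10⁻³ m
α₁L₁ − α₂L₂ = 22×10⁻⁶×1.5872 − 87×10⁻⁷×1.5964 = 2.102972×10⁻⁵ m/K
ΔT = 9.20×10⁻³ / 2.102972×10⁻⁵ = 437.476 K
T = 25.7 + 437.476 = 463.176 °C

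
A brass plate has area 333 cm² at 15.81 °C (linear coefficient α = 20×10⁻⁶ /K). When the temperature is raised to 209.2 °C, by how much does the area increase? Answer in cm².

ΔA = 2.58 cm²

Area coefficient ≈ 2α; |ΔT| = 193.39 K
ΔA = 2αA₀ΔT = 2(20×10⁻⁶)(333)(193.39) = 2.58 cm²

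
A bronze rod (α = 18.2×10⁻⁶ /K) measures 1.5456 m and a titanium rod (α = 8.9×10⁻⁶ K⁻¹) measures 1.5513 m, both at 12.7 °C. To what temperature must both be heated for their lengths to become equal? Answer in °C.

T = 410.7 °C

Equal length when α₁L₁ΔT − α₂L₂ΔT = L₂ − L₁ = 5.70×10⁻³ m
α₁L₁ = 2.812992×10⁻⁵, α₂L₂ = 1.380657×10⁻⁵ → Δ(αL) = 1.432335×10⁻⁵ m/K
ΔT = 5.70×10⁻³ / 1.432335×10⁻⁵ = 397.952 K, so T = 12.7 + 397.952 = 410.652 °C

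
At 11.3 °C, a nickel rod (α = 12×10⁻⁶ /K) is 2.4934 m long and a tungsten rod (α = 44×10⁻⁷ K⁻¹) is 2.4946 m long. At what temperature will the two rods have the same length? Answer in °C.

T = 74.64 °C

L₁(1 + α₁ΔT) = L₂(1 + α₂ΔT) ⇒ ΔT = (L₂ − L₁)/(α₁L₁ − α₂L₂)
L₂ − L₁ = 2.4946 − 2.4934 = 1.20×10⁻³ m
α₁L₁ − α₂L₂ = 12×10⁻⁶×2.4934 − 44×10⁻⁷×2.4946 = 1.894456×10⁻⁵ m/K
ΔT = 1.20×10⁻³ / 1.894456×10⁻⁵ = 63.3427 K
T = 11.3 + 63.3427 = 74.6427 °C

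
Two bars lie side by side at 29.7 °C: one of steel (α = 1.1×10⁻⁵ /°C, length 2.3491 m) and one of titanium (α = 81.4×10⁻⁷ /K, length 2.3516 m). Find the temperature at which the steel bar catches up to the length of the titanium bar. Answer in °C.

L₁(1 + α₁ΔT) = L₂(1 + α₂ΔT) ⇒ ΔT = (L₂ − L₁)/(α₁L₁ − α₂L₂)
L₂ − L₁ = 2.3516 − 2.3491 = 2.50×10⁻³ m
α₁L₁ − α₂L₂ = 1.1×10⁻⁵×2.3491 − 81.4×10⁻⁷×2.3516 = 6.698076×10⁻⁶ m/K
ΔT = 2.50×10⁻³ / 6.698076×10⁻⁶ = 373.242 K
T = 29.7 + 373.242 = 402.942 °C

T = 402.9 °C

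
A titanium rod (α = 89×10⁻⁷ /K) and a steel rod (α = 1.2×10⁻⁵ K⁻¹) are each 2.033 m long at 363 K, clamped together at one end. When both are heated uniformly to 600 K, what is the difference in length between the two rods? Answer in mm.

1.49 mm

ΔT = 237 K
titanium: ΔL = 89×10⁻⁷ × 2.033 m × 237 = 4.2882×10⁻³ m = 4.2882 mm
steel: ΔL = 1.2×10⁻⁵ × 2.033 m × 237 = 5.7819×10⁻³ m = 5.7819 mm
difference = 5.7819 − 4.2882 = 1.4937 mm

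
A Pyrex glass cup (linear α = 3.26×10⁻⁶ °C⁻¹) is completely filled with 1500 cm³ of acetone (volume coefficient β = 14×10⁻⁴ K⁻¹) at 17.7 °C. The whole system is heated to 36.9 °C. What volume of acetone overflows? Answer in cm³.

40.0 cm³

The cup also expands: β_container ≈ 3α = 9.78×10⁻⁶ /K
Net overflow = V₀(β_liq − 3α_cont)ΔT
β − 3α = 1.40×10⁻³ − 9.78×10⁻⁶ = 1.39022×10⁻³ /K; ΔT = 19.2 K
ΔV = 1500 × 1.39022×10⁻³ × 19.2 = 40.0 cm³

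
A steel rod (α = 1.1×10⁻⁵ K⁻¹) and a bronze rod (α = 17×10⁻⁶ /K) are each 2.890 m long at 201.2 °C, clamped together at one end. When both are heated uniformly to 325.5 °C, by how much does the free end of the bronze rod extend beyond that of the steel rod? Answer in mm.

2.16 mm

ΔT = 124.3 K
steel: ΔL = 1.1×10⁻⁵ × 2.890 m × 124.3 = 3.9515×10⁻³ m = 3.9515 mm
bronze: ΔL = 17×10⁻⁶ × 2.890 m × 124.3 = 6.1069×10⁻³ m = 6.1069 mm
difference = 6.1069 − 3.9515 = 2.1554 mm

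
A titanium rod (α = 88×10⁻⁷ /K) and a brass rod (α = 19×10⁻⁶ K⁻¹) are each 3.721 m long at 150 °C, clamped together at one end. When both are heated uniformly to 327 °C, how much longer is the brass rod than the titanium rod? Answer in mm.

ΔT = 177 K
titanium: ΔL = 88×10⁻⁷ × 3.721 m × 177 = 5.7958×10⁻³ m = 5.7958 mm
brass: ΔL = 19×10⁻⁶ × 3.721 m × 177 = 1.2514×10⁻² m = 12.514 mm
difference = 12.514 − 5.7958 = 6.7182 mm

6.72 mm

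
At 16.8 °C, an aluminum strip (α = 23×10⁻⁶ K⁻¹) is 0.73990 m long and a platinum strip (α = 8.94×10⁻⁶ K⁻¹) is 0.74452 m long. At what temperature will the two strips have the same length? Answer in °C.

Equal length when α₁L₁ΔT − α₂L₂ΔT = L₂ − L₁ = 4.62×10⁻³ m
α₁L₁ = 1.70177×10⁻⁵, α₂L₂ = 6.6560088×10⁻⁶ → Δ(αL) = 1.03616912×10⁻⁵ m/K
ΔT = 4.62×10⁻³ / 1.03616912×10⁻⁵ = 445.873 K, so T = 16.8 + 445.873 = 462.673 °C

T = 462.7 °C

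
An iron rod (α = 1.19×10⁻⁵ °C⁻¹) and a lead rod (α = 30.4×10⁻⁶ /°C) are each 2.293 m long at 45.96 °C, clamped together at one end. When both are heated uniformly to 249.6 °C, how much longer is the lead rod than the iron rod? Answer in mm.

ΔT = 203.64 K
iron: ΔL = 1.19×10⁻⁵ × 2.293 m × 203.64 = 5.5567×10⁻³ m = 5.5567 mm
lead: ΔL = 30.4×10⁻⁶ × 2.293 m × 203.64 = 1.4195×10⁻² m = 14.195 mm
difference = 14.195 − 5.5567 = 8.6383 mm

8.64 mm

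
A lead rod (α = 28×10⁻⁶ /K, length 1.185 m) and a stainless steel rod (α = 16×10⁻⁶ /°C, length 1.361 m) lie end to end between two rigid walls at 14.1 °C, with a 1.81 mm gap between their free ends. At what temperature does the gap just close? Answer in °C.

T = 47.0 °C

Gap closes when ΔL₁ + ΔL₂ = 1.81 mm = 1.81×10⁻³ m
(α₁L₁ + α₂L₂)ΔT = g
α₁L₁ + α₂L₂ = 28×10⁻⁶×1.185 + 16×10⁻⁶×1.361 = 5.4956×10⁻⁵ m/K
ΔT = 1.81×10⁻³ / 5.4956×10⁻⁵ = 32.935 K
T = 14.1 + 32.935 = 47.035 °C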